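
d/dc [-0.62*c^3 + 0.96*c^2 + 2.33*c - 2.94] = -1.86*c^2 + 1.92*c + 2.33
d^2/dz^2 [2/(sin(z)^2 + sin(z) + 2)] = 2*(-4*sin(z)^4 - 3*sin(z)^3 + 13*sin(z)^2 + 8*sin(z) - 2)/(sin(z)^2 + sin(z) + 2)^3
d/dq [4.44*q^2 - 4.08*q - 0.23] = 8.88*q - 4.08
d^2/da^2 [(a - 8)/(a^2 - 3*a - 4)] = 2*((11 - 3*a)*(-a^2 + 3*a + 4) - (a - 8)*(2*a - 3)^2)/(-a^2 + 3*a + 4)^3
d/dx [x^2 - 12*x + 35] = 2*x - 12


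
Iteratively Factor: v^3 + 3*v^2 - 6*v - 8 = (v - 2)*(v^2 + 5*v + 4) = (v - 2)*(v + 1)*(v + 4)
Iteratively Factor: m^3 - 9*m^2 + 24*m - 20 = (m - 2)*(m^2 - 7*m + 10) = (m - 5)*(m - 2)*(m - 2)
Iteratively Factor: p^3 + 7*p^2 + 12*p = (p + 4)*(p^2 + 3*p) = (p + 3)*(p + 4)*(p)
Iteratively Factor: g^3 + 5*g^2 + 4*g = (g)*(g^2 + 5*g + 4) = g*(g + 1)*(g + 4)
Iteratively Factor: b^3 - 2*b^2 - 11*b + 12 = (b - 1)*(b^2 - b - 12) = (b - 1)*(b + 3)*(b - 4)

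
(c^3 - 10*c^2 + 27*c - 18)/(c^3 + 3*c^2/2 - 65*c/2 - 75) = 2*(c^2 - 4*c + 3)/(2*c^2 + 15*c + 25)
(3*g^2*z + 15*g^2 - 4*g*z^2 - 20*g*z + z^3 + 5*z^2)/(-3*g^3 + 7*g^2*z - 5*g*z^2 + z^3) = (z + 5)/(-g + z)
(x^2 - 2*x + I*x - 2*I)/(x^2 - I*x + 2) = (x - 2)/(x - 2*I)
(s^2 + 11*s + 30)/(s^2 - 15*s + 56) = (s^2 + 11*s + 30)/(s^2 - 15*s + 56)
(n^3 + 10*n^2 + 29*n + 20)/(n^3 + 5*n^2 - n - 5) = (n + 4)/(n - 1)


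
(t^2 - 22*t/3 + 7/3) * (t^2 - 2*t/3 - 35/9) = t^4 - 8*t^3 + 10*t^2/3 + 728*t/27 - 245/27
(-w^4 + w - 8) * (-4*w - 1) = 4*w^5 + w^4 - 4*w^2 + 31*w + 8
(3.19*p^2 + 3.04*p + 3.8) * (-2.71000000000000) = -8.6449*p^2 - 8.2384*p - 10.298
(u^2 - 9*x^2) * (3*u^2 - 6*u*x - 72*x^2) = 3*u^4 - 6*u^3*x - 99*u^2*x^2 + 54*u*x^3 + 648*x^4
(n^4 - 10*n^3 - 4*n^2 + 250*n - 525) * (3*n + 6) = 3*n^5 - 24*n^4 - 72*n^3 + 726*n^2 - 75*n - 3150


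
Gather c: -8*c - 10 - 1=-8*c - 11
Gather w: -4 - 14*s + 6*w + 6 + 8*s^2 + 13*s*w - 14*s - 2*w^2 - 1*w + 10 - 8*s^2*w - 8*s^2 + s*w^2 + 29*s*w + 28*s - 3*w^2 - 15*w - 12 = w^2*(s - 5) + w*(-8*s^2 + 42*s - 10)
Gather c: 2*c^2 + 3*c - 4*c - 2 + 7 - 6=2*c^2 - c - 1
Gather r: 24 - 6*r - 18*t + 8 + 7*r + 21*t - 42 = r + 3*t - 10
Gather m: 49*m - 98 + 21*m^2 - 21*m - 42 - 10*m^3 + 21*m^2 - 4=-10*m^3 + 42*m^2 + 28*m - 144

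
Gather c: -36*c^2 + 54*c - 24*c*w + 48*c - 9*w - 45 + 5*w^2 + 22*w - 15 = -36*c^2 + c*(102 - 24*w) + 5*w^2 + 13*w - 60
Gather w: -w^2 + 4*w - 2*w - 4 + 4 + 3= -w^2 + 2*w + 3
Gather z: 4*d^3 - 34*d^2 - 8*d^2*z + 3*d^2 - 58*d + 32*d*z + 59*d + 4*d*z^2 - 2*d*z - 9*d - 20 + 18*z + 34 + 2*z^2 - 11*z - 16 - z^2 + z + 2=4*d^3 - 31*d^2 - 8*d + z^2*(4*d + 1) + z*(-8*d^2 + 30*d + 8)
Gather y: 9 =9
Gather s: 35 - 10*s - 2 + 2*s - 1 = 32 - 8*s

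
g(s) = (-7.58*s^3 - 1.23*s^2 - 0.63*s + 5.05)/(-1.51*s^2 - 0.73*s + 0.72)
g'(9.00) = 4.99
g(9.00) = 43.90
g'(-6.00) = 4.85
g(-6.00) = -32.52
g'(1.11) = 8.01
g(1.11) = 3.86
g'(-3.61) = 4.37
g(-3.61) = -21.31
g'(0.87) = 14.63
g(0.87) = 1.34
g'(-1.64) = -6.32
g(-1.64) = -16.89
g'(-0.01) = 5.86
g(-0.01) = 6.95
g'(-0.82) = -215.19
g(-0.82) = 29.41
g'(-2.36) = 2.51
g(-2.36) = -16.64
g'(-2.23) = 1.95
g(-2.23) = -16.35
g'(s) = (3.02*s + 0.73)*(-7.58*s^3 - 1.23*s^2 - 0.63*s + 5.05)/(-1.51*s^2 - 0.73*s + 0.72)^2 + (-22.74*s^2 - 2.46*s - 0.63)/(-1.51*s^2 - 0.73*s + 0.72) = (11.4458*s^4 + 11.0668*s^3 - 16.4262*s^2 + 13.4798*s + 3.2329)/(2.2801*s^4 + 2.2046*s^3 - 1.6415*s^2 - 1.0512*s + 0.5184)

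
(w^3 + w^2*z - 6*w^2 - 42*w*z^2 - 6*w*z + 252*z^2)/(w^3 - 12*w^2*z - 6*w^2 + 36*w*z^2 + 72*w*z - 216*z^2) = (-w - 7*z)/(-w + 6*z)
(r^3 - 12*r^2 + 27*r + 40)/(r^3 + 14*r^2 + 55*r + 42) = (r^2 - 13*r + 40)/(r^2 + 13*r + 42)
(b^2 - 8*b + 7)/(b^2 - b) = (b - 7)/b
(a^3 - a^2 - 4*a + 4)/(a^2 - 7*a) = (a^3 - a^2 - 4*a + 4)/(a*(a - 7))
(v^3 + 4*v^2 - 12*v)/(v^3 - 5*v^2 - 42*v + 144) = v*(v - 2)/(v^2 - 11*v + 24)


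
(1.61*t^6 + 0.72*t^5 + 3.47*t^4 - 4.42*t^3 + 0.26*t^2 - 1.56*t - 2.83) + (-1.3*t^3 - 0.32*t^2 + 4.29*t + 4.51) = 1.61*t^6 + 0.72*t^5 + 3.47*t^4 - 5.72*t^3 - 0.06*t^2 + 2.73*t + 1.68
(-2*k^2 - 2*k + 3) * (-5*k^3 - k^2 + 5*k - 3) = 10*k^5 + 12*k^4 - 23*k^3 - 7*k^2 + 21*k - 9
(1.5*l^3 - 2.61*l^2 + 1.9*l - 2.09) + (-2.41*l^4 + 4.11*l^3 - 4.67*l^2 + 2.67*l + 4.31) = -2.41*l^4 + 5.61*l^3 - 7.28*l^2 + 4.57*l + 2.22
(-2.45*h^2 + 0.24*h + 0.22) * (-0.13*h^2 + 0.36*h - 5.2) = 0.3185*h^4 - 0.9132*h^3 + 12.7978*h^2 - 1.1688*h - 1.144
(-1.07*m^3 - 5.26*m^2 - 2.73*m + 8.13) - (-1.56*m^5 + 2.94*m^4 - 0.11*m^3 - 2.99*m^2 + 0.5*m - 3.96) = 1.56*m^5 - 2.94*m^4 - 0.96*m^3 - 2.27*m^2 - 3.23*m + 12.09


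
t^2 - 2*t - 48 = (t - 8)*(t + 6)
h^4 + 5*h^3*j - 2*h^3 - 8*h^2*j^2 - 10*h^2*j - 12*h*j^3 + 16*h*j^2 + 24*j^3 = (h - 2)*(h - 2*j)*(h + j)*(h + 6*j)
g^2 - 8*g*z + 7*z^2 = (g - 7*z)*(g - z)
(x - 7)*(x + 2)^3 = x^4 - x^3 - 30*x^2 - 76*x - 56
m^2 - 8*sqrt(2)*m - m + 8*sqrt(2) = (m - 1)*(m - 8*sqrt(2))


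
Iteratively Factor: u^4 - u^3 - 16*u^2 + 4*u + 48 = (u - 2)*(u^3 + u^2 - 14*u - 24) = (u - 2)*(u + 2)*(u^2 - u - 12) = (u - 4)*(u - 2)*(u + 2)*(u + 3)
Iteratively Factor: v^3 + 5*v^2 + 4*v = (v + 4)*(v^2 + v) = (v + 1)*(v + 4)*(v)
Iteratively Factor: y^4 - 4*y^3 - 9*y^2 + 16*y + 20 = (y - 2)*(y^3 - 2*y^2 - 13*y - 10) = (y - 2)*(y + 2)*(y^2 - 4*y - 5) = (y - 2)*(y + 1)*(y + 2)*(y - 5)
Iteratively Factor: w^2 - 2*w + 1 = (w - 1)*(w - 1)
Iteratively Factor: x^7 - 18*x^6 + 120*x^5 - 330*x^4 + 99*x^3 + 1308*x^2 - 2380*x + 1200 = (x - 3)*(x^6 - 15*x^5 + 75*x^4 - 105*x^3 - 216*x^2 + 660*x - 400) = (x - 3)*(x + 2)*(x^5 - 17*x^4 + 109*x^3 - 323*x^2 + 430*x - 200) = (x - 3)*(x - 2)*(x + 2)*(x^4 - 15*x^3 + 79*x^2 - 165*x + 100) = (x - 5)*(x - 3)*(x - 2)*(x + 2)*(x^3 - 10*x^2 + 29*x - 20) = (x - 5)^2*(x - 3)*(x - 2)*(x + 2)*(x^2 - 5*x + 4) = (x - 5)^2*(x - 3)*(x - 2)*(x - 1)*(x + 2)*(x - 4)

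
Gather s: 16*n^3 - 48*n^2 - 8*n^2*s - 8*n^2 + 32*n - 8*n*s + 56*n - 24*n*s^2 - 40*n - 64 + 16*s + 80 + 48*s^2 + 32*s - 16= 16*n^3 - 56*n^2 + 48*n + s^2*(48 - 24*n) + s*(-8*n^2 - 8*n + 48)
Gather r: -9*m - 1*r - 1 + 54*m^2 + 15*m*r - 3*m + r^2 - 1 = 54*m^2 - 12*m + r^2 + r*(15*m - 1) - 2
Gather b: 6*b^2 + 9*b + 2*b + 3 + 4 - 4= 6*b^2 + 11*b + 3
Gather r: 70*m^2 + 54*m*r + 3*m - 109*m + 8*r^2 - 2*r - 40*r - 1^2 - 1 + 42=70*m^2 - 106*m + 8*r^2 + r*(54*m - 42) + 40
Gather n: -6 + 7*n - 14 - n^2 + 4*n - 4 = -n^2 + 11*n - 24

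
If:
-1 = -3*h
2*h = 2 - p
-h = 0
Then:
No Solution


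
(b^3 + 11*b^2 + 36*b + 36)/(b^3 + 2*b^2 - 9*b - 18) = (b + 6)/(b - 3)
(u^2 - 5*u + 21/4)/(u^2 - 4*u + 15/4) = (2*u - 7)/(2*u - 5)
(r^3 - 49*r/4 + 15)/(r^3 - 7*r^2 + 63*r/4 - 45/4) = (r + 4)/(r - 3)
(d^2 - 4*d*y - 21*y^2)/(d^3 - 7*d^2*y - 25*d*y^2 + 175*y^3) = (-d - 3*y)/(-d^2 + 25*y^2)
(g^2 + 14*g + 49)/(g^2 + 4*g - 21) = (g + 7)/(g - 3)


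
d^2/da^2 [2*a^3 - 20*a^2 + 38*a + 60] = 12*a - 40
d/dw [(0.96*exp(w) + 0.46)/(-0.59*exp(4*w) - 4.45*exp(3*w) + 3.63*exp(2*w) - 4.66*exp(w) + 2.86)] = (1.6992*exp(4*w) + 9.6296*exp(3*w) + 2.6562*exp(2*w) - 3.3396*exp(w) + 4.8892)*exp(w)/(0.3481*exp(8*w) + 5.251*exp(7*w) + 15.5191*exp(6*w) - 26.8082*exp(5*w) + 51.2761*exp(4*w) - 59.2856*exp(3*w) + 42.4792*exp(2*w) - 26.6552*exp(w) + 8.1796)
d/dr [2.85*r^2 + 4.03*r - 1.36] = 5.7*r + 4.03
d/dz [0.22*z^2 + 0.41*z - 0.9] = 0.44*z + 0.41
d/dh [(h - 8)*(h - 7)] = 2*h - 15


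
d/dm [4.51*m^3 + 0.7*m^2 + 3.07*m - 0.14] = 13.53*m^2 + 1.4*m + 3.07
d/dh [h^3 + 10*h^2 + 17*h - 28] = 3*h^2 + 20*h + 17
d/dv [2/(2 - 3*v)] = 6/(3*v - 2)^2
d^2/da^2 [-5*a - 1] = 0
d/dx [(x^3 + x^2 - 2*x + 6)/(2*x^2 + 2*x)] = (x^4 + 2*x^3 + 3*x^2 - 12*x - 6)/(2*x^2*(x^2 + 2*x + 1))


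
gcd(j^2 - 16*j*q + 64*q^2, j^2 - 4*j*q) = 1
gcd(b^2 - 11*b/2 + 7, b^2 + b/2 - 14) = b - 7/2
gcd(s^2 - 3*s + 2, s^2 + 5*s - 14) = s - 2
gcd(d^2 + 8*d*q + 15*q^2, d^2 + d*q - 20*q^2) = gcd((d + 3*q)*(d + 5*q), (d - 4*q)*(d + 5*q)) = d + 5*q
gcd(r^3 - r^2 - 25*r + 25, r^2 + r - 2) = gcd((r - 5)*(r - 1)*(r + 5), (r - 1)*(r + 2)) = r - 1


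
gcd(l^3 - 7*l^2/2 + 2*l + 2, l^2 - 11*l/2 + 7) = l - 2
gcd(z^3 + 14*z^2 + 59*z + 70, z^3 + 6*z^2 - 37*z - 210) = z^2 + 12*z + 35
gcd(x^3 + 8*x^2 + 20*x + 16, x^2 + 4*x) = x + 4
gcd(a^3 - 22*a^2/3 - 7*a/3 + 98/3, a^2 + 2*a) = a + 2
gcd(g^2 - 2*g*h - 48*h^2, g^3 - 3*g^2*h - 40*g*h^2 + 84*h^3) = g + 6*h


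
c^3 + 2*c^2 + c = c*(c + 1)^2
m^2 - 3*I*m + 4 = (m - 4*I)*(m + I)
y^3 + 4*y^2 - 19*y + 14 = (y - 2)*(y - 1)*(y + 7)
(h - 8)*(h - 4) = h^2 - 12*h + 32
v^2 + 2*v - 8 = (v - 2)*(v + 4)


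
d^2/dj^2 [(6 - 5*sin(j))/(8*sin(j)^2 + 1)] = (2880*sin(j)^5 - 1536*sin(j)^4 + 2496*sin(j)^2 - 2015*sin(j) + 1020*sin(3*j) - 160*sin(5*j) - 96)/(8*sin(j)^2 + 1)^3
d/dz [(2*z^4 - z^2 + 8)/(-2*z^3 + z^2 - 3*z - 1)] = (2*z*(1 - 4*z^2)*(2*z^3 - z^2 + 3*z + 1) + (6*z^2 - 2*z + 3)*(2*z^4 - z^2 + 8))/(2*z^3 - z^2 + 3*z + 1)^2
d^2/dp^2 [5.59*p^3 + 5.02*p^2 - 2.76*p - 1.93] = 33.54*p + 10.04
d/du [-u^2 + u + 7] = 1 - 2*u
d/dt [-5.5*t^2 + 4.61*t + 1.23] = 4.61 - 11.0*t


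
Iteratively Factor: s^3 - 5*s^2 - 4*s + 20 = (s - 5)*(s^2 - 4) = (s - 5)*(s + 2)*(s - 2)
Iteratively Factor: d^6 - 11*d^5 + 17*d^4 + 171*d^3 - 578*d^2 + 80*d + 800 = (d - 2)*(d^5 - 9*d^4 - d^3 + 169*d^2 - 240*d - 400) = (d - 5)*(d - 2)*(d^4 - 4*d^3 - 21*d^2 + 64*d + 80) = (d - 5)*(d - 2)*(d + 1)*(d^3 - 5*d^2 - 16*d + 80) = (d - 5)*(d - 4)*(d - 2)*(d + 1)*(d^2 - d - 20) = (d - 5)^2*(d - 4)*(d - 2)*(d + 1)*(d + 4)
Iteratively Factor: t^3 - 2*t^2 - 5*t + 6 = (t + 2)*(t^2 - 4*t + 3) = (t - 1)*(t + 2)*(t - 3)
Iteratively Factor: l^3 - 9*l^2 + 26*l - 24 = (l - 2)*(l^2 - 7*l + 12) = (l - 4)*(l - 2)*(l - 3)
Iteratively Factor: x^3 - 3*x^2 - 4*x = (x)*(x^2 - 3*x - 4) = x*(x - 4)*(x + 1)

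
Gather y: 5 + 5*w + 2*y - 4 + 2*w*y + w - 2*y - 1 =2*w*y + 6*w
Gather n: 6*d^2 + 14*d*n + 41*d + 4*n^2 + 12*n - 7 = 6*d^2 + 41*d + 4*n^2 + n*(14*d + 12) - 7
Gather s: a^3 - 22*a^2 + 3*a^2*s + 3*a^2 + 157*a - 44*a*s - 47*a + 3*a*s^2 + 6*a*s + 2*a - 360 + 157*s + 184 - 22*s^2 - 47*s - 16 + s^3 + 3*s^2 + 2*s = a^3 - 19*a^2 + 112*a + s^3 + s^2*(3*a - 19) + s*(3*a^2 - 38*a + 112) - 192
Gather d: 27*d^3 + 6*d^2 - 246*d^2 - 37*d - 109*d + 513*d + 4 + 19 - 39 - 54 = 27*d^3 - 240*d^2 + 367*d - 70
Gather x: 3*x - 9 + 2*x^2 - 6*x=2*x^2 - 3*x - 9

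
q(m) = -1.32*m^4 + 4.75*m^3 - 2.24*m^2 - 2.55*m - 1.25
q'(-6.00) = 1677.81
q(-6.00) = -2803.31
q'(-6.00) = 1677.81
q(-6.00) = -2803.31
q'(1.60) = 5.14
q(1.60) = -0.26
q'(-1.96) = 100.73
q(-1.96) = -60.10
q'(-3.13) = 312.99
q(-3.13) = -287.56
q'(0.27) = -2.82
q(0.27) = -2.02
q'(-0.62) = 6.96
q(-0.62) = -1.86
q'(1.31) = 4.17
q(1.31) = -1.64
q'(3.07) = -34.77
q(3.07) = -10.01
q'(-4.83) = 946.47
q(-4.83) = -1294.81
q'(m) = -5.28*m^3 + 14.25*m^2 - 4.48*m - 2.55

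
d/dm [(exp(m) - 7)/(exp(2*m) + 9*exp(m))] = (-exp(2*m) + 14*exp(m) + 63)*exp(-m)/(exp(2*m) + 18*exp(m) + 81)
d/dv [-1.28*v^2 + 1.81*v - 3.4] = 1.81 - 2.56*v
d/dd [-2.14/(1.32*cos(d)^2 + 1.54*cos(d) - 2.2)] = -(5.6496*cos(d) + 3.2956)*sin(d)/(1.32*cos(d)^2 + 1.54*cos(d) - 2.2)^2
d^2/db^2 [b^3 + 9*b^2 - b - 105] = 6*b + 18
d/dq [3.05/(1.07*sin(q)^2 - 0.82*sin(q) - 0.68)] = (2.501 - 6.527*sin(q))*cos(q)/(-1.07*sin(q)^2 + 0.82*sin(q) + 0.68)^2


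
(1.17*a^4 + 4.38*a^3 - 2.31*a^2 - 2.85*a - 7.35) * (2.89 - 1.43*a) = -1.6731*a^5 - 2.8821*a^4 + 15.9615*a^3 - 2.6004*a^2 + 2.274*a - 21.2415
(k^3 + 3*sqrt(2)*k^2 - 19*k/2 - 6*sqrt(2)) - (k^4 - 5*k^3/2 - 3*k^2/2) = -k^4 + 7*k^3/2 + 3*k^2/2 + 3*sqrt(2)*k^2 - 19*k/2 - 6*sqrt(2)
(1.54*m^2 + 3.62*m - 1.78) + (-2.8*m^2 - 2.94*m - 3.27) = -1.26*m^2 + 0.68*m - 5.05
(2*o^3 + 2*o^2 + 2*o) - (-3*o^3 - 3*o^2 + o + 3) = 5*o^3 + 5*o^2 + o - 3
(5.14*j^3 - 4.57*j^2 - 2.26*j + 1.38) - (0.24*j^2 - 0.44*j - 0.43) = 5.14*j^3 - 4.81*j^2 - 1.82*j + 1.81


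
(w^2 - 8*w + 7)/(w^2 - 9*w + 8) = (w - 7)/(w - 8)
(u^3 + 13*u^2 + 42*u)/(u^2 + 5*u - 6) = u*(u + 7)/(u - 1)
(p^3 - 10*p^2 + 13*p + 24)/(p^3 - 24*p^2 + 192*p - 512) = (p^2 - 2*p - 3)/(p^2 - 16*p + 64)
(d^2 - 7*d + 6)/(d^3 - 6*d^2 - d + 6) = 1/(d + 1)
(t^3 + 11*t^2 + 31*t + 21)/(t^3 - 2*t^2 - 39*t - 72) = (t^2 + 8*t + 7)/(t^2 - 5*t - 24)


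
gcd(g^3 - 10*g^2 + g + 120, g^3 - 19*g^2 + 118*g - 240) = g^2 - 13*g + 40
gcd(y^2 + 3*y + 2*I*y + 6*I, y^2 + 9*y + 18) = y + 3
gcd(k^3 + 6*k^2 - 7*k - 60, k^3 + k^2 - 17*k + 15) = k^2 + 2*k - 15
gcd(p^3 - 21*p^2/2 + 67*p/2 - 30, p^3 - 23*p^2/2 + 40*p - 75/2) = p^2 - 13*p/2 + 15/2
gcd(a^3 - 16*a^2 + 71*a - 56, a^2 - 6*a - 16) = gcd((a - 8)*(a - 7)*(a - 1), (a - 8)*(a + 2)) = a - 8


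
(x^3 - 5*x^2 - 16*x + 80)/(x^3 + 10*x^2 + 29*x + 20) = (x^2 - 9*x + 20)/(x^2 + 6*x + 5)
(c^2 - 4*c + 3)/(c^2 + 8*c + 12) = (c^2 - 4*c + 3)/(c^2 + 8*c + 12)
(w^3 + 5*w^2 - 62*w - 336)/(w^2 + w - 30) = (w^2 - w - 56)/(w - 5)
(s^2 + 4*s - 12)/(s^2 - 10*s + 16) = (s + 6)/(s - 8)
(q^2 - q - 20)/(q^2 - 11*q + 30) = (q + 4)/(q - 6)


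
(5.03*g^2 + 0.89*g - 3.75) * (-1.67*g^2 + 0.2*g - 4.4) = -8.4001*g^4 - 0.4803*g^3 - 15.6915*g^2 - 4.666*g + 16.5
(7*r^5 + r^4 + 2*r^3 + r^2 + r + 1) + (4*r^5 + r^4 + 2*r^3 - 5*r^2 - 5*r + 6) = 11*r^5 + 2*r^4 + 4*r^3 - 4*r^2 - 4*r + 7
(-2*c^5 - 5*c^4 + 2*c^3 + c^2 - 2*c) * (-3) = 6*c^5 + 15*c^4 - 6*c^3 - 3*c^2 + 6*c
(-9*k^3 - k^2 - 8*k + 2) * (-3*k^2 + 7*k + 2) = 27*k^5 - 60*k^4 - k^3 - 64*k^2 - 2*k + 4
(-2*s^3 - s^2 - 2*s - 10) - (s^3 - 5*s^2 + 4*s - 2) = -3*s^3 + 4*s^2 - 6*s - 8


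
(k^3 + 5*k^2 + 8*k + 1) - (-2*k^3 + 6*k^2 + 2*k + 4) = 3*k^3 - k^2 + 6*k - 3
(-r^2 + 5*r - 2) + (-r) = -r^2 + 4*r - 2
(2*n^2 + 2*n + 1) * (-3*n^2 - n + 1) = -6*n^4 - 8*n^3 - 3*n^2 + n + 1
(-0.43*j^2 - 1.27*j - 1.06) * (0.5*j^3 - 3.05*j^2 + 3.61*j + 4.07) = -0.215*j^5 + 0.6765*j^4 + 1.7912*j^3 - 3.1018*j^2 - 8.9955*j - 4.3142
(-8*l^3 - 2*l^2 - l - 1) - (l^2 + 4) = -8*l^3 - 3*l^2 - l - 5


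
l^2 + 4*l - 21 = (l - 3)*(l + 7)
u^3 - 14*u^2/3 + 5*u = u*(u - 3)*(u - 5/3)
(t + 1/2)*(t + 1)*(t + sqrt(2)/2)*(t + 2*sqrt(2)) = t^4 + 3*t^3/2 + 5*sqrt(2)*t^3/2 + 5*t^2/2 + 15*sqrt(2)*t^2/4 + 5*sqrt(2)*t/4 + 3*t + 1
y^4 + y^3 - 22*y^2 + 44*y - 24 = (y - 2)^2*(y - 1)*(y + 6)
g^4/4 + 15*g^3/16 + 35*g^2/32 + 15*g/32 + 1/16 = (g/4 + 1/2)*(g + 1/4)*(g + 1/2)*(g + 1)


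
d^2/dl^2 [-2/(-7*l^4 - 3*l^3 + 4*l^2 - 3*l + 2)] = 4*((-42*l^2 - 9*l + 4)*(7*l^4 + 3*l^3 - 4*l^2 + 3*l - 2) + (28*l^3 + 9*l^2 - 8*l + 3)^2)/(7*l^4 + 3*l^3 - 4*l^2 + 3*l - 2)^3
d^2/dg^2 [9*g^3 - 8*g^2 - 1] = 54*g - 16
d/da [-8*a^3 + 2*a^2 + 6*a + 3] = -24*a^2 + 4*a + 6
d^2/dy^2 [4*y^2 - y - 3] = 8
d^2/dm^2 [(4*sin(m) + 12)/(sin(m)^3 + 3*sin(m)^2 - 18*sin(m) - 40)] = 4*(-4*sin(m)^7 - 36*sin(m)^6 - 174*sin(m)^5 - 520*sin(m)^4 - 1116*sin(m)^3 - 1374*sin(m)^2 + 1028*sin(m) + 1224)/(sin(m)^3 + 3*sin(m)^2 - 18*sin(m) - 40)^3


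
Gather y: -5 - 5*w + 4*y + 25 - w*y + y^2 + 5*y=-5*w + y^2 + y*(9 - w) + 20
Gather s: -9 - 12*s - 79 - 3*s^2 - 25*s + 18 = -3*s^2 - 37*s - 70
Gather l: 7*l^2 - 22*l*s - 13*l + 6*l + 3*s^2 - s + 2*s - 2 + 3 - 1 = 7*l^2 + l*(-22*s - 7) + 3*s^2 + s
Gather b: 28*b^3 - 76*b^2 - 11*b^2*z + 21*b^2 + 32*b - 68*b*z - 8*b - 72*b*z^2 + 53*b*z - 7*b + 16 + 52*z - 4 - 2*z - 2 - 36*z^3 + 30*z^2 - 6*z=28*b^3 + b^2*(-11*z - 55) + b*(-72*z^2 - 15*z + 17) - 36*z^3 + 30*z^2 + 44*z + 10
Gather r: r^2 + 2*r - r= r^2 + r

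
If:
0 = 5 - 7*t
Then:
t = 5/7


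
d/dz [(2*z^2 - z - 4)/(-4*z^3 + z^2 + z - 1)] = ((1 - 4*z)*(4*z^3 - z^2 - z + 1) + (-12*z^2 + 2*z + 1)*(-2*z^2 + z + 4))/(4*z^3 - z^2 - z + 1)^2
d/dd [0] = 0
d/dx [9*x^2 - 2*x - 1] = 18*x - 2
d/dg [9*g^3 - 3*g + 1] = 27*g^2 - 3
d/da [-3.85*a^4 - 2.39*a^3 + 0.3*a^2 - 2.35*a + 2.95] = -15.4*a^3 - 7.17*a^2 + 0.6*a - 2.35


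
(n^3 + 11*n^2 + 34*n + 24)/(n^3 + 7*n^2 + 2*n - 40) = (n^2 + 7*n + 6)/(n^2 + 3*n - 10)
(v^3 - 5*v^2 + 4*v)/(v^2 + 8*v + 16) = v*(v^2 - 5*v + 4)/(v^2 + 8*v + 16)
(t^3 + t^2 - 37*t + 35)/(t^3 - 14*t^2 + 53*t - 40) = (t + 7)/(t - 8)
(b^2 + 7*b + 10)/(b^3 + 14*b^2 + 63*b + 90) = (b + 2)/(b^2 + 9*b + 18)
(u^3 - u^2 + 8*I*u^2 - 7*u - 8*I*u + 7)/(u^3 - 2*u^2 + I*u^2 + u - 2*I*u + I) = (u + 7*I)/(u - 1)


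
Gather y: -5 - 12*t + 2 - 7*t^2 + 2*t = -7*t^2 - 10*t - 3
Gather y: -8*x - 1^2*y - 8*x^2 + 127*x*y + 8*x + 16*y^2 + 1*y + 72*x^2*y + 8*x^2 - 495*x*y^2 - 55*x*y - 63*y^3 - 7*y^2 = -63*y^3 + y^2*(9 - 495*x) + y*(72*x^2 + 72*x)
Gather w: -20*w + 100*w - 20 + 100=80*w + 80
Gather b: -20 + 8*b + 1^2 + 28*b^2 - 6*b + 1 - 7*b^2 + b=21*b^2 + 3*b - 18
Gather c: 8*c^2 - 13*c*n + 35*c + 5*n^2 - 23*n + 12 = 8*c^2 + c*(35 - 13*n) + 5*n^2 - 23*n + 12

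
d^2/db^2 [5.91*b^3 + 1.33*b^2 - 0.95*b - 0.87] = 35.46*b + 2.66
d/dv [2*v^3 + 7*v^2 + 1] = 2*v*(3*v + 7)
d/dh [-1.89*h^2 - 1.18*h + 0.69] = -3.78*h - 1.18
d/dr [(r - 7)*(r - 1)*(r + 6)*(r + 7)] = 4*r^3 + 15*r^2 - 110*r - 245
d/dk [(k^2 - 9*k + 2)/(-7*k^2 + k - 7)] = (-62*k^2 + 14*k + 61)/(49*k^4 - 14*k^3 + 99*k^2 - 14*k + 49)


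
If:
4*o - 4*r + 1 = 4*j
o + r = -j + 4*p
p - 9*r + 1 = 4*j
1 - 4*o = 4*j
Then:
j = 53/216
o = 1/216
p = 7/108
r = 1/108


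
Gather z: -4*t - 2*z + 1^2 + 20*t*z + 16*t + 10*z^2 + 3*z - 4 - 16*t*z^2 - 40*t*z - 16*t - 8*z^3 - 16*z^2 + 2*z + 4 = -4*t - 8*z^3 + z^2*(-16*t - 6) + z*(3 - 20*t) + 1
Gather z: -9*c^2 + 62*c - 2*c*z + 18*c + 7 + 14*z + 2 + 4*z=-9*c^2 + 80*c + z*(18 - 2*c) + 9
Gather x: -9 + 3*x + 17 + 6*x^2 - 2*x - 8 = 6*x^2 + x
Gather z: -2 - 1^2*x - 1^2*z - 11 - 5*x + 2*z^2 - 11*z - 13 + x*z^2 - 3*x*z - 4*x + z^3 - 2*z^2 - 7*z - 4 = x*z^2 - 10*x + z^3 + z*(-3*x - 19) - 30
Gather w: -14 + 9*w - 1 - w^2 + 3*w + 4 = -w^2 + 12*w - 11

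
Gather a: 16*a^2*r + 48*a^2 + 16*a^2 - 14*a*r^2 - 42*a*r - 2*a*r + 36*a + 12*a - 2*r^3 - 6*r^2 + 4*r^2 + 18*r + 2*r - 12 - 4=a^2*(16*r + 64) + a*(-14*r^2 - 44*r + 48) - 2*r^3 - 2*r^2 + 20*r - 16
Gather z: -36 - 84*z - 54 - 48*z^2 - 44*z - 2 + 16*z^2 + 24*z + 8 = -32*z^2 - 104*z - 84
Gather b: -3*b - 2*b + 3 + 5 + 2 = 10 - 5*b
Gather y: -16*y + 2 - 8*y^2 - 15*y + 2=-8*y^2 - 31*y + 4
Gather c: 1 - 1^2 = 0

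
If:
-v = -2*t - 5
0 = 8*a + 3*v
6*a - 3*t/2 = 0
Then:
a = -15/32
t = -15/8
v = 5/4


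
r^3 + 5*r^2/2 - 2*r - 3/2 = (r - 1)*(r + 1/2)*(r + 3)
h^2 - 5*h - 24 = (h - 8)*(h + 3)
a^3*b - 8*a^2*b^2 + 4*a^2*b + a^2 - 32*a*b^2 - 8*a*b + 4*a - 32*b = (a + 4)*(a - 8*b)*(a*b + 1)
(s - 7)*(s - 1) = s^2 - 8*s + 7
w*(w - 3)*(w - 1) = w^3 - 4*w^2 + 3*w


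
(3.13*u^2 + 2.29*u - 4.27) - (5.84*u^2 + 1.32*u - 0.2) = -2.71*u^2 + 0.97*u - 4.07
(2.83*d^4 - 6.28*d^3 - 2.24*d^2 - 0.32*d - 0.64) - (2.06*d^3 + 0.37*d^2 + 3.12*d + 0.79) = 2.83*d^4 - 8.34*d^3 - 2.61*d^2 - 3.44*d - 1.43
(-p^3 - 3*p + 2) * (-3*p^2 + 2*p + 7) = 3*p^5 - 2*p^4 + 2*p^3 - 12*p^2 - 17*p + 14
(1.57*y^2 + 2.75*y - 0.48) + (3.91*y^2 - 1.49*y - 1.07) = 5.48*y^2 + 1.26*y - 1.55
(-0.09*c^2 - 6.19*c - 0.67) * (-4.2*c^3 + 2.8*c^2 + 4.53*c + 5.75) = 0.378*c^5 + 25.746*c^4 - 14.9257*c^3 - 30.4342*c^2 - 38.6276*c - 3.8525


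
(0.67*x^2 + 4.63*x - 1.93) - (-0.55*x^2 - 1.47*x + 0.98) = 1.22*x^2 + 6.1*x - 2.91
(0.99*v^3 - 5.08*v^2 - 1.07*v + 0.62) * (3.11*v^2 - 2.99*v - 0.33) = 3.0789*v^5 - 18.7589*v^4 + 11.5348*v^3 + 6.8039*v^2 - 1.5007*v - 0.2046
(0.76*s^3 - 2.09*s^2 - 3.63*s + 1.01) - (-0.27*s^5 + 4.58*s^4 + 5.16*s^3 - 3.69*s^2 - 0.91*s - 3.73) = 0.27*s^5 - 4.58*s^4 - 4.4*s^3 + 1.6*s^2 - 2.72*s + 4.74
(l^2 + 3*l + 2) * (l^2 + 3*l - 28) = l^4 + 6*l^3 - 17*l^2 - 78*l - 56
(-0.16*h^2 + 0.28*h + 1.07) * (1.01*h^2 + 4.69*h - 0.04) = -0.1616*h^4 - 0.4676*h^3 + 2.4003*h^2 + 5.0071*h - 0.0428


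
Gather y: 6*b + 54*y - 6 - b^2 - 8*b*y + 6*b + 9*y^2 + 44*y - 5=-b^2 + 12*b + 9*y^2 + y*(98 - 8*b) - 11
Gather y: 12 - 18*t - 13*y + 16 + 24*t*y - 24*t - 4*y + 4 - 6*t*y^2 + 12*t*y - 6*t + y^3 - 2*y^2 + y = -48*t + y^3 + y^2*(-6*t - 2) + y*(36*t - 16) + 32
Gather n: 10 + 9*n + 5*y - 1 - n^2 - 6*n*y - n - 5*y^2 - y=-n^2 + n*(8 - 6*y) - 5*y^2 + 4*y + 9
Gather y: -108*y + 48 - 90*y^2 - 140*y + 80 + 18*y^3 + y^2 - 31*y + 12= 18*y^3 - 89*y^2 - 279*y + 140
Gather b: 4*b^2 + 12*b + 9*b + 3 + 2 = 4*b^2 + 21*b + 5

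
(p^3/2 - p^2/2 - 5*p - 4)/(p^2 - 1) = (p^2/2 - p - 4)/(p - 1)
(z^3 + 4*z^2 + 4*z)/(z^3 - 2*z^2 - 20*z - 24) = z/(z - 6)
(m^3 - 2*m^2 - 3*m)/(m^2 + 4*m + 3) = m*(m - 3)/(m + 3)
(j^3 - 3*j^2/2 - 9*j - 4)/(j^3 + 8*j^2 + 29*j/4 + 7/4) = 2*(j^2 - 2*j - 8)/(2*j^2 + 15*j + 7)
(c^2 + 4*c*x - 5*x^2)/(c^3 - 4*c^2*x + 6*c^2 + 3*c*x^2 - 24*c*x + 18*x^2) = (-c - 5*x)/(-c^2 + 3*c*x - 6*c + 18*x)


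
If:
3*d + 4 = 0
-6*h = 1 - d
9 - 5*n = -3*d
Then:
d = -4/3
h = -7/18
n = 1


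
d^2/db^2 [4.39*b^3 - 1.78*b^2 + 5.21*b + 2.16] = 26.34*b - 3.56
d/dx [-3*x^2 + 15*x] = 15 - 6*x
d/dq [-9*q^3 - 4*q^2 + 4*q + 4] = -27*q^2 - 8*q + 4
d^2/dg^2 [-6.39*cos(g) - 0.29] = 6.39*cos(g)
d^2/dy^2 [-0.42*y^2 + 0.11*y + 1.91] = -0.840000000000000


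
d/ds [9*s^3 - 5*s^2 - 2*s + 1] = 27*s^2 - 10*s - 2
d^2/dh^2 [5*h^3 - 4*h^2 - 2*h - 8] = 30*h - 8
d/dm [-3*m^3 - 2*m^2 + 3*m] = -9*m^2 - 4*m + 3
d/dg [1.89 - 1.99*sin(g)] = -1.99*cos(g)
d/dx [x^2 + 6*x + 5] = 2*x + 6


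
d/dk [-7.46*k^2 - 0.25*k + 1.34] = -14.92*k - 0.25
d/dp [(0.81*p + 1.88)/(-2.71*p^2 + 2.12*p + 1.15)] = (2.1951*p^2 + 10.1896*p - 3.0541)/(7.3441*p^4 - 11.4904*p^3 - 1.7386*p^2 + 4.876*p + 1.3225)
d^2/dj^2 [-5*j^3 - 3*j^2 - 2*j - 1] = -30*j - 6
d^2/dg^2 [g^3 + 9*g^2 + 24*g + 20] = 6*g + 18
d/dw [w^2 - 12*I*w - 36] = 2*w - 12*I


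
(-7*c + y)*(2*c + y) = -14*c^2 - 5*c*y + y^2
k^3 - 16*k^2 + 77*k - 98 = (k - 7)^2*(k - 2)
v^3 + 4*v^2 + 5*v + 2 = (v + 1)^2*(v + 2)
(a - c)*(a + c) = a^2 - c^2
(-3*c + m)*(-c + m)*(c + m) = 3*c^3 - c^2*m - 3*c*m^2 + m^3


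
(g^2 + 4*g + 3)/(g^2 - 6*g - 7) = (g + 3)/(g - 7)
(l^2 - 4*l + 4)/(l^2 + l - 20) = (l^2 - 4*l + 4)/(l^2 + l - 20)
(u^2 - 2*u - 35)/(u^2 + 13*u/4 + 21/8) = 8*(u^2 - 2*u - 35)/(8*u^2 + 26*u + 21)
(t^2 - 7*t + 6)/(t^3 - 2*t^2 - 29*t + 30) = 1/(t + 5)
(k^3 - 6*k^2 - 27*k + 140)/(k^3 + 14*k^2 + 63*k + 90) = (k^2 - 11*k + 28)/(k^2 + 9*k + 18)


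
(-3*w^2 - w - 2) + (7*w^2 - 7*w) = 4*w^2 - 8*w - 2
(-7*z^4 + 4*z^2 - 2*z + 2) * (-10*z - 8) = 70*z^5 + 56*z^4 - 40*z^3 - 12*z^2 - 4*z - 16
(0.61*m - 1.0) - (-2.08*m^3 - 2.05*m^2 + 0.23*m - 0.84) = 2.08*m^3 + 2.05*m^2 + 0.38*m - 0.16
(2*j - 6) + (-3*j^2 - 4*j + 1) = -3*j^2 - 2*j - 5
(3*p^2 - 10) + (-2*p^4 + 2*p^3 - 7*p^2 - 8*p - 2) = -2*p^4 + 2*p^3 - 4*p^2 - 8*p - 12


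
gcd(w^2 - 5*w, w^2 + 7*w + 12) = 1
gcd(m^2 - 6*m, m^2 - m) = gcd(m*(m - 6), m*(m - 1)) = m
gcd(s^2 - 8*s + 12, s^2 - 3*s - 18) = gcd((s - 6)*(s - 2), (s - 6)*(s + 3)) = s - 6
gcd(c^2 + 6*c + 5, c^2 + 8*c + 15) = c + 5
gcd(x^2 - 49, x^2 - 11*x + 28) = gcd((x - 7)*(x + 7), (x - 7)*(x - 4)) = x - 7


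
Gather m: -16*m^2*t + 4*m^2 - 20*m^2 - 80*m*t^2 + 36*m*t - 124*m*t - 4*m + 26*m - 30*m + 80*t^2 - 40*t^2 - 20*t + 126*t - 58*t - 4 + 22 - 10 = m^2*(-16*t - 16) + m*(-80*t^2 - 88*t - 8) + 40*t^2 + 48*t + 8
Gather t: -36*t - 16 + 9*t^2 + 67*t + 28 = 9*t^2 + 31*t + 12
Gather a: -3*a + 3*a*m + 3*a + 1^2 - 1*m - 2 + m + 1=3*a*m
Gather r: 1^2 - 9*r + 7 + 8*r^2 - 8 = 8*r^2 - 9*r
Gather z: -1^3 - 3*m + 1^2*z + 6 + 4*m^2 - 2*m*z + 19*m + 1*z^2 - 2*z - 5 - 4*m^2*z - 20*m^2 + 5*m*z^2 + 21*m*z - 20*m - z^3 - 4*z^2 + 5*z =-16*m^2 - 4*m - z^3 + z^2*(5*m - 3) + z*(-4*m^2 + 19*m + 4)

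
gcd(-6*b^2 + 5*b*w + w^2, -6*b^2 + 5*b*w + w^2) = -6*b^2 + 5*b*w + w^2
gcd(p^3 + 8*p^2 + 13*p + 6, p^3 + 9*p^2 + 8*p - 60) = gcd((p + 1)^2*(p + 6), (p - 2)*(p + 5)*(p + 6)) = p + 6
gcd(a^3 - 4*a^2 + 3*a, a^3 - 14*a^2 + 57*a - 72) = a - 3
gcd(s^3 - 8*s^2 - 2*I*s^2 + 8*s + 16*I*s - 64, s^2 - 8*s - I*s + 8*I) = s - 8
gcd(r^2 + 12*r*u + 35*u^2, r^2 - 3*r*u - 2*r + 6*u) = 1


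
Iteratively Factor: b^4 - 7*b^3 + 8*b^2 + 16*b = (b - 4)*(b^3 - 3*b^2 - 4*b) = b*(b - 4)*(b^2 - 3*b - 4) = b*(b - 4)*(b + 1)*(b - 4)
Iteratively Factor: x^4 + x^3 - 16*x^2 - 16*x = (x - 4)*(x^3 + 5*x^2 + 4*x) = (x - 4)*(x + 1)*(x^2 + 4*x) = x*(x - 4)*(x + 1)*(x + 4)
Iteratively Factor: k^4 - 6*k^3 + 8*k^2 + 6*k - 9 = (k - 3)*(k^3 - 3*k^2 - k + 3) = (k - 3)*(k - 1)*(k^2 - 2*k - 3) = (k - 3)*(k - 1)*(k + 1)*(k - 3)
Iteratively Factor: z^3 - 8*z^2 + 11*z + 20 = (z - 5)*(z^2 - 3*z - 4) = (z - 5)*(z - 4)*(z + 1)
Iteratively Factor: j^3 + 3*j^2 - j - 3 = (j - 1)*(j^2 + 4*j + 3) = (j - 1)*(j + 3)*(j + 1)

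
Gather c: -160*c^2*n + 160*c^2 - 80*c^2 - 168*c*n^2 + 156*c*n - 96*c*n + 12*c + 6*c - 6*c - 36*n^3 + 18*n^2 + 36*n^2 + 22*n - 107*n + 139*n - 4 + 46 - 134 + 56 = c^2*(80 - 160*n) + c*(-168*n^2 + 60*n + 12) - 36*n^3 + 54*n^2 + 54*n - 36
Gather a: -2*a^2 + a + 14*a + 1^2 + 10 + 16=-2*a^2 + 15*a + 27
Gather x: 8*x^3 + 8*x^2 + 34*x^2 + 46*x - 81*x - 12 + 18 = 8*x^3 + 42*x^2 - 35*x + 6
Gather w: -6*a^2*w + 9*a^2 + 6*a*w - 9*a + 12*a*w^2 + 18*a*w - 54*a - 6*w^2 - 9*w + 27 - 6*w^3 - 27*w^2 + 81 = 9*a^2 - 63*a - 6*w^3 + w^2*(12*a - 33) + w*(-6*a^2 + 24*a - 9) + 108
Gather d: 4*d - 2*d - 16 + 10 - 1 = 2*d - 7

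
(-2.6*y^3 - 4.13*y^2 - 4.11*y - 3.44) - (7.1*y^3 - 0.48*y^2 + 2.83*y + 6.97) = -9.7*y^3 - 3.65*y^2 - 6.94*y - 10.41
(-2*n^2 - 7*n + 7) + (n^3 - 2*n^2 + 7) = n^3 - 4*n^2 - 7*n + 14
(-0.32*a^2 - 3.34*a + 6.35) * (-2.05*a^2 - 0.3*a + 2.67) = 0.656*a^4 + 6.943*a^3 - 12.8699*a^2 - 10.8228*a + 16.9545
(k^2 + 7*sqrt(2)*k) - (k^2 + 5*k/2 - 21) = -5*k/2 + 7*sqrt(2)*k + 21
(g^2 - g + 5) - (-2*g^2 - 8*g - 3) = 3*g^2 + 7*g + 8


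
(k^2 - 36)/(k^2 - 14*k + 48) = (k + 6)/(k - 8)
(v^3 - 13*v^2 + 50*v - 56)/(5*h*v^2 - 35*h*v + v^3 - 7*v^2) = (v^2 - 6*v + 8)/(v*(5*h + v))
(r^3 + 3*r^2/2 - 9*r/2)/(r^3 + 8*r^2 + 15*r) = (r - 3/2)/(r + 5)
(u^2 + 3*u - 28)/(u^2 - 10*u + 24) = (u + 7)/(u - 6)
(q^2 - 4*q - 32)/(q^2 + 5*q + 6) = (q^2 - 4*q - 32)/(q^2 + 5*q + 6)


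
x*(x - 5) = x^2 - 5*x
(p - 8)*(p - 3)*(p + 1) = p^3 - 10*p^2 + 13*p + 24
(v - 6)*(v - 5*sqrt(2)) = v^2 - 5*sqrt(2)*v - 6*v + 30*sqrt(2)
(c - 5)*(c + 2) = c^2 - 3*c - 10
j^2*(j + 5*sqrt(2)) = j^3 + 5*sqrt(2)*j^2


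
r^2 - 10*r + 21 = (r - 7)*(r - 3)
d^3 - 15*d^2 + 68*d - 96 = (d - 8)*(d - 4)*(d - 3)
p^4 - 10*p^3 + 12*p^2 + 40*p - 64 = (p - 8)*(p - 2)^2*(p + 2)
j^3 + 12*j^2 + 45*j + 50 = (j + 2)*(j + 5)^2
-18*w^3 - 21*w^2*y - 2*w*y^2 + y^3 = (-6*w + y)*(w + y)*(3*w + y)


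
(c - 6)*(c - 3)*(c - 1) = c^3 - 10*c^2 + 27*c - 18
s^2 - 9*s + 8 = (s - 8)*(s - 1)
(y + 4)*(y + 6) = y^2 + 10*y + 24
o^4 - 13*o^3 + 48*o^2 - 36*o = o*(o - 6)^2*(o - 1)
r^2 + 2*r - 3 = (r - 1)*(r + 3)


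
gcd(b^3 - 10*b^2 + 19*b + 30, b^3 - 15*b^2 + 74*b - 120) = b^2 - 11*b + 30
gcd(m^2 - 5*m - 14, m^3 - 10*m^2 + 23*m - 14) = m - 7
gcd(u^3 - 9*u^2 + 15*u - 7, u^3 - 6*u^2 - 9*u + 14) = u^2 - 8*u + 7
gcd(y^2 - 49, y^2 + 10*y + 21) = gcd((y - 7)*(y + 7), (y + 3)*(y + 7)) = y + 7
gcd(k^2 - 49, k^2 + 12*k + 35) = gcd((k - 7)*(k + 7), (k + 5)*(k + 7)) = k + 7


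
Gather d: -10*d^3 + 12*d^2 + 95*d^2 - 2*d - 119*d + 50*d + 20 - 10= -10*d^3 + 107*d^2 - 71*d + 10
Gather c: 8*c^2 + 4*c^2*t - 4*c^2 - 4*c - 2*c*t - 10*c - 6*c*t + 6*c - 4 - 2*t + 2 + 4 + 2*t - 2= c^2*(4*t + 4) + c*(-8*t - 8)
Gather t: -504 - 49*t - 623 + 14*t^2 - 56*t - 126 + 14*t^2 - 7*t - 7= 28*t^2 - 112*t - 1260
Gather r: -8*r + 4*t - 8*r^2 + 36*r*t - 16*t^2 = -8*r^2 + r*(36*t - 8) - 16*t^2 + 4*t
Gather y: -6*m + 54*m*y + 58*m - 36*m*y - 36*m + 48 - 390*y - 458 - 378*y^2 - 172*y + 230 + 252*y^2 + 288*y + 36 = 16*m - 126*y^2 + y*(18*m - 274) - 144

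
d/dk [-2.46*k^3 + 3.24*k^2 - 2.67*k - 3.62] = -7.38*k^2 + 6.48*k - 2.67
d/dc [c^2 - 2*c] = 2*c - 2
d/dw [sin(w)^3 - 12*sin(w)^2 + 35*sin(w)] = (3*sin(w)^2 - 24*sin(w) + 35)*cos(w)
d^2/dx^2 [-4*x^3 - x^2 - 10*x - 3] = -24*x - 2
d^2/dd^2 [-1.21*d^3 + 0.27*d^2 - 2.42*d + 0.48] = 0.54 - 7.26*d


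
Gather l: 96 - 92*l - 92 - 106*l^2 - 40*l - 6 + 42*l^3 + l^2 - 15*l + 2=42*l^3 - 105*l^2 - 147*l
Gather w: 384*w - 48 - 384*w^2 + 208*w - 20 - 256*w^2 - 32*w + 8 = -640*w^2 + 560*w - 60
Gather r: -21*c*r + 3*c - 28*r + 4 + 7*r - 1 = 3*c + r*(-21*c - 21) + 3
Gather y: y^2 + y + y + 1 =y^2 + 2*y + 1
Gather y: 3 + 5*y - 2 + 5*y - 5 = 10*y - 4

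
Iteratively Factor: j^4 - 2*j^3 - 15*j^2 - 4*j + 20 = (j - 1)*(j^3 - j^2 - 16*j - 20) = (j - 1)*(j + 2)*(j^2 - 3*j - 10) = (j - 5)*(j - 1)*(j + 2)*(j + 2)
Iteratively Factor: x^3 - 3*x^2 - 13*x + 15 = (x + 3)*(x^2 - 6*x + 5) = (x - 1)*(x + 3)*(x - 5)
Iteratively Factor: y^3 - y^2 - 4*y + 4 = (y - 2)*(y^2 + y - 2) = (y - 2)*(y + 2)*(y - 1)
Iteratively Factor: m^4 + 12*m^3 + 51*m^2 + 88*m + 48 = (m + 4)*(m^3 + 8*m^2 + 19*m + 12) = (m + 4)^2*(m^2 + 4*m + 3) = (m + 3)*(m + 4)^2*(m + 1)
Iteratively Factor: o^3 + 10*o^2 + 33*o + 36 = (o + 3)*(o^2 + 7*o + 12) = (o + 3)*(o + 4)*(o + 3)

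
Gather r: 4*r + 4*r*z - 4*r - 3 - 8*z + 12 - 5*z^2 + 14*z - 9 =4*r*z - 5*z^2 + 6*z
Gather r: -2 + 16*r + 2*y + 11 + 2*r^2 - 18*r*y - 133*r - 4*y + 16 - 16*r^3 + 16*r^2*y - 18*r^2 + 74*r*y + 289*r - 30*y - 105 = -16*r^3 + r^2*(16*y - 16) + r*(56*y + 172) - 32*y - 80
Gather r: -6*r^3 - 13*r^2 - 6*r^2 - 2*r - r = -6*r^3 - 19*r^2 - 3*r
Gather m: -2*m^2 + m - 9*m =-2*m^2 - 8*m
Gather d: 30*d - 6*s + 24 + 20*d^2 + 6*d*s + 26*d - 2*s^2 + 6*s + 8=20*d^2 + d*(6*s + 56) - 2*s^2 + 32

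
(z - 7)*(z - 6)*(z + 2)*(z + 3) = z^4 - 8*z^3 - 17*z^2 + 132*z + 252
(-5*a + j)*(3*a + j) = -15*a^2 - 2*a*j + j^2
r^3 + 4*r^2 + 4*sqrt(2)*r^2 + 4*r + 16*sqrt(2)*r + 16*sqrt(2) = (r + 2)^2*(r + 4*sqrt(2))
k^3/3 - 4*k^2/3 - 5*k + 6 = (k/3 + 1)*(k - 6)*(k - 1)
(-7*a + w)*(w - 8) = -7*a*w + 56*a + w^2 - 8*w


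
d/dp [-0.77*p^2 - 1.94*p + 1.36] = -1.54*p - 1.94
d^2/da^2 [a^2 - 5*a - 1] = 2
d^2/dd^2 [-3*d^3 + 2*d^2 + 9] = 4 - 18*d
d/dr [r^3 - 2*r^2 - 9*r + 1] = 3*r^2 - 4*r - 9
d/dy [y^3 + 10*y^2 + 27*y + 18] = 3*y^2 + 20*y + 27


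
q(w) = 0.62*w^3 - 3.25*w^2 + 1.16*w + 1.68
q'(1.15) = -3.86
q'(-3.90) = 54.80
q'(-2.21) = 24.61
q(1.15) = -0.34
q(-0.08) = 1.57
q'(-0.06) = 1.56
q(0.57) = 1.40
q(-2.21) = -23.45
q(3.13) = -7.52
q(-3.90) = -89.05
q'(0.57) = -1.94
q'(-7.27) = 146.72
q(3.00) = -7.35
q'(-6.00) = 107.12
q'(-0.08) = 1.69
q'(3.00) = -1.60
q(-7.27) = -416.75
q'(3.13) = -0.96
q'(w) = 1.86*w^2 - 6.5*w + 1.16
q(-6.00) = -256.20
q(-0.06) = 1.60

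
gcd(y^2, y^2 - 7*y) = y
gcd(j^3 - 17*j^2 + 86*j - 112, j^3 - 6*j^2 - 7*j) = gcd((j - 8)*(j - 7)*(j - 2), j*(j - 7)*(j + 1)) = j - 7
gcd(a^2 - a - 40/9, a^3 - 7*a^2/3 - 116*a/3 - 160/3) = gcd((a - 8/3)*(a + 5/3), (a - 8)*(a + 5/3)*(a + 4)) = a + 5/3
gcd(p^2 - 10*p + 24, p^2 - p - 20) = 1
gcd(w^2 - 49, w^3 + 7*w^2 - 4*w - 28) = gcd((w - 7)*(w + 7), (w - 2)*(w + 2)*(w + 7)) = w + 7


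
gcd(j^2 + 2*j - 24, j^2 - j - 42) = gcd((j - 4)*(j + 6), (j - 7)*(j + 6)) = j + 6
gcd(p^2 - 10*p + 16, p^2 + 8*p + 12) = 1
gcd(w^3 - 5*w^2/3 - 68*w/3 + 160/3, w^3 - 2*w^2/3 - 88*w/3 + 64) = w^2 - 20*w/3 + 32/3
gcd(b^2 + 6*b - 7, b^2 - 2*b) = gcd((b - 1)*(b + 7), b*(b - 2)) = 1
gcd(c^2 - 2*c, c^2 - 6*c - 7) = 1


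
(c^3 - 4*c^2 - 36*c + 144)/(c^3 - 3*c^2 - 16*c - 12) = (c^2 + 2*c - 24)/(c^2 + 3*c + 2)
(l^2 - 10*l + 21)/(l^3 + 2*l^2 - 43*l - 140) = (l - 3)/(l^2 + 9*l + 20)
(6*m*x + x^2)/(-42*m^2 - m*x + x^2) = x/(-7*m + x)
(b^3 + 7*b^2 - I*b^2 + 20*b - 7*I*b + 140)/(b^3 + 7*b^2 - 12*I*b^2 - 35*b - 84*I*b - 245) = (b + 4*I)/(b - 7*I)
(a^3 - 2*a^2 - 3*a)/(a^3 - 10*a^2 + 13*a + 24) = a/(a - 8)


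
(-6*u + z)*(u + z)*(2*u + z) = -12*u^3 - 16*u^2*z - 3*u*z^2 + z^3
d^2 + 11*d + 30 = (d + 5)*(d + 6)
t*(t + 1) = t^2 + t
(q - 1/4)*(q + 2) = q^2 + 7*q/4 - 1/2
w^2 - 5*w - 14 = (w - 7)*(w + 2)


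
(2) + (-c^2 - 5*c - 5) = -c^2 - 5*c - 3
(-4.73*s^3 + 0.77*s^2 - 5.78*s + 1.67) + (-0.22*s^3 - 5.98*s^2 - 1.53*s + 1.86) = -4.95*s^3 - 5.21*s^2 - 7.31*s + 3.53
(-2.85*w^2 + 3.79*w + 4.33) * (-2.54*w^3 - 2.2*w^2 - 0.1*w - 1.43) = 7.239*w^5 - 3.3566*w^4 - 19.0512*w^3 - 5.8295*w^2 - 5.8527*w - 6.1919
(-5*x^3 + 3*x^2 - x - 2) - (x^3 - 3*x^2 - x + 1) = -6*x^3 + 6*x^2 - 3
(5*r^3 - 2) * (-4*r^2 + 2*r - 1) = -20*r^5 + 10*r^4 - 5*r^3 + 8*r^2 - 4*r + 2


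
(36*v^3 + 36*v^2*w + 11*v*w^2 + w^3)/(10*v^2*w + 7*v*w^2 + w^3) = (18*v^2 + 9*v*w + w^2)/(w*(5*v + w))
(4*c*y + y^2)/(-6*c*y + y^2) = (4*c + y)/(-6*c + y)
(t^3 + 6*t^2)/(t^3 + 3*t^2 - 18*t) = t/(t - 3)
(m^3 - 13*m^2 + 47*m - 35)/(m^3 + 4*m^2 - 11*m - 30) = (m^3 - 13*m^2 + 47*m - 35)/(m^3 + 4*m^2 - 11*m - 30)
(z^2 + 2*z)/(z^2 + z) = (z + 2)/(z + 1)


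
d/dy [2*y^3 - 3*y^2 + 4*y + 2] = 6*y^2 - 6*y + 4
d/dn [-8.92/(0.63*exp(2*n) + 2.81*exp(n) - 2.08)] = (11.2392*exp(n) + 25.0652)*exp(n)/(0.63*exp(2*n) + 2.81*exp(n) - 2.08)^2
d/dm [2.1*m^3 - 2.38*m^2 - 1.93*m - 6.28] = 6.3*m^2 - 4.76*m - 1.93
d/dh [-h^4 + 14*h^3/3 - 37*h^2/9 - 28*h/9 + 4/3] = -4*h^3 + 14*h^2 - 74*h/9 - 28/9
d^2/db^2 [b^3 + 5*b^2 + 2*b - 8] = 6*b + 10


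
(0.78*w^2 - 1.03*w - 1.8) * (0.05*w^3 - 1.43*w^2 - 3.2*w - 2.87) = 0.039*w^5 - 1.1669*w^4 - 1.1131*w^3 + 3.6314*w^2 + 8.7161*w + 5.166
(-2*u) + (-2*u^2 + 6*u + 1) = -2*u^2 + 4*u + 1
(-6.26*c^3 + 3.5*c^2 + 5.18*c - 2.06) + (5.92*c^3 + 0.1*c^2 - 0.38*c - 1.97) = -0.34*c^3 + 3.6*c^2 + 4.8*c - 4.03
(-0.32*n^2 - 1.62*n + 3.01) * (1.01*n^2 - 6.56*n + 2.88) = -0.3232*n^4 + 0.463*n^3 + 12.7457*n^2 - 24.4112*n + 8.6688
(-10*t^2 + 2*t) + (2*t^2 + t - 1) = -8*t^2 + 3*t - 1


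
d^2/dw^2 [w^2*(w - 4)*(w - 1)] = 12*w^2 - 30*w + 8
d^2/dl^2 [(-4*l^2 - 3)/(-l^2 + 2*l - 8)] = 2*(8*l^3 - 87*l^2 - 18*l + 244)/(l^6 - 6*l^5 + 36*l^4 - 104*l^3 + 288*l^2 - 384*l + 512)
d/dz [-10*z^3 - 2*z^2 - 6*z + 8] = -30*z^2 - 4*z - 6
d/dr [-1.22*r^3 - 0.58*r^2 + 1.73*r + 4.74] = -3.66*r^2 - 1.16*r + 1.73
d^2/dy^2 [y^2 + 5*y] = 2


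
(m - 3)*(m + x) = m^2 + m*x - 3*m - 3*x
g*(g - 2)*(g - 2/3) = g^3 - 8*g^2/3 + 4*g/3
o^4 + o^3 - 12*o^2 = o^2*(o - 3)*(o + 4)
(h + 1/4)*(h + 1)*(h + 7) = h^3 + 33*h^2/4 + 9*h + 7/4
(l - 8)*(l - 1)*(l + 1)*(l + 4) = l^4 - 4*l^3 - 33*l^2 + 4*l + 32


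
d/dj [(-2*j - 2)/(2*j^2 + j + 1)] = 4*j*(j + 2)/(4*j^4 + 4*j^3 + 5*j^2 + 2*j + 1)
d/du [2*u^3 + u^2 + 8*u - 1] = 6*u^2 + 2*u + 8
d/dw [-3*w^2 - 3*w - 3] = -6*w - 3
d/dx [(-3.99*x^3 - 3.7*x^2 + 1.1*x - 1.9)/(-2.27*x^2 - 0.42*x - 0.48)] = (9.0573*x^4 + 3.3516*x^3 + 9.7966*x^2 - 5.074*x - 1.326)/(5.1529*x^4 + 1.9068*x^3 + 2.3556*x^2 + 0.4032*x + 0.2304)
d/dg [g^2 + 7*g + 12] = 2*g + 7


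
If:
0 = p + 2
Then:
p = -2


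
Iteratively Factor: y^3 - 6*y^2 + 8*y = (y - 4)*(y^2 - 2*y) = y*(y - 4)*(y - 2)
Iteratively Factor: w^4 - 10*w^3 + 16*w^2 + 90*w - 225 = (w - 3)*(w^3 - 7*w^2 - 5*w + 75) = (w - 5)*(w - 3)*(w^2 - 2*w - 15) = (w - 5)^2*(w - 3)*(w + 3)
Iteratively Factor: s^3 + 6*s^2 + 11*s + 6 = (s + 2)*(s^2 + 4*s + 3) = (s + 1)*(s + 2)*(s + 3)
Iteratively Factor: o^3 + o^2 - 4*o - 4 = (o + 1)*(o^2 - 4) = (o - 2)*(o + 1)*(o + 2)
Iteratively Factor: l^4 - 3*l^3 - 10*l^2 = (l - 5)*(l^3 + 2*l^2) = l*(l - 5)*(l^2 + 2*l) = l^2*(l - 5)*(l + 2)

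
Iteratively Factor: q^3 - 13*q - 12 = (q + 3)*(q^2 - 3*q - 4) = (q + 1)*(q + 3)*(q - 4)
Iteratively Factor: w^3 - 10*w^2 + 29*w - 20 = (w - 5)*(w^2 - 5*w + 4) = (w - 5)*(w - 4)*(w - 1)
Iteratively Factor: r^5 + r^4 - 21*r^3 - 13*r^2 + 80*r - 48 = (r + 3)*(r^4 - 2*r^3 - 15*r^2 + 32*r - 16) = (r - 4)*(r + 3)*(r^3 + 2*r^2 - 7*r + 4) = (r - 4)*(r + 3)*(r + 4)*(r^2 - 2*r + 1) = (r - 4)*(r - 1)*(r + 3)*(r + 4)*(r - 1)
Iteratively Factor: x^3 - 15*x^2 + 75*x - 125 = (x - 5)*(x^2 - 10*x + 25) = (x - 5)^2*(x - 5)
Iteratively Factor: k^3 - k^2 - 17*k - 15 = (k + 1)*(k^2 - 2*k - 15) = (k - 5)*(k + 1)*(k + 3)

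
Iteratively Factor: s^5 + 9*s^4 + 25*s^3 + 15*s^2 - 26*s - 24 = (s - 1)*(s^4 + 10*s^3 + 35*s^2 + 50*s + 24) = (s - 1)*(s + 1)*(s^3 + 9*s^2 + 26*s + 24) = (s - 1)*(s + 1)*(s + 4)*(s^2 + 5*s + 6) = (s - 1)*(s + 1)*(s + 2)*(s + 4)*(s + 3)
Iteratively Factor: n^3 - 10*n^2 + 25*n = (n)*(n^2 - 10*n + 25) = n*(n - 5)*(n - 5)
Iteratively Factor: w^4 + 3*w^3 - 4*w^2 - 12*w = (w)*(w^3 + 3*w^2 - 4*w - 12) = w*(w - 2)*(w^2 + 5*w + 6) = w*(w - 2)*(w + 2)*(w + 3)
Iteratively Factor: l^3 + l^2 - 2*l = (l + 2)*(l^2 - l) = l*(l + 2)*(l - 1)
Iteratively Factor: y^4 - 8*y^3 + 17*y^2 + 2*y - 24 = (y - 3)*(y^3 - 5*y^2 + 2*y + 8) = (y - 3)*(y + 1)*(y^2 - 6*y + 8) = (y - 3)*(y - 2)*(y + 1)*(y - 4)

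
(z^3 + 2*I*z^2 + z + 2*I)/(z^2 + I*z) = z + I + 2/z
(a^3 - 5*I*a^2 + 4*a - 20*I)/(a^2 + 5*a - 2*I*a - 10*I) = (a^2 - 3*I*a + 10)/(a + 5)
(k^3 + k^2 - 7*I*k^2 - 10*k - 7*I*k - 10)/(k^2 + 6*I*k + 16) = (k^2 + k*(1 - 5*I) - 5*I)/(k + 8*I)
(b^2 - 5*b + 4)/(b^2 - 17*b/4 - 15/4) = 4*(-b^2 + 5*b - 4)/(-4*b^2 + 17*b + 15)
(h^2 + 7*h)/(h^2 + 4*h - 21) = h/(h - 3)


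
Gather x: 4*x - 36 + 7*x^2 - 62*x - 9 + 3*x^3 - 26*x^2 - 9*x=3*x^3 - 19*x^2 - 67*x - 45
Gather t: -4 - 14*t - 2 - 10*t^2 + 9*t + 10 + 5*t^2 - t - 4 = -5*t^2 - 6*t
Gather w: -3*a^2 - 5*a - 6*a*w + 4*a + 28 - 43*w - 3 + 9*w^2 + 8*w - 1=-3*a^2 - a + 9*w^2 + w*(-6*a - 35) + 24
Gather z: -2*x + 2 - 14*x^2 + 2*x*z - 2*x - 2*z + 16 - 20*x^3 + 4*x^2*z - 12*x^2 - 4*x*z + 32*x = -20*x^3 - 26*x^2 + 28*x + z*(4*x^2 - 2*x - 2) + 18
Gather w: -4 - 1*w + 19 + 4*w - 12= 3*w + 3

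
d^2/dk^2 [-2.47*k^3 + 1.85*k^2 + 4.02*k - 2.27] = 3.7 - 14.82*k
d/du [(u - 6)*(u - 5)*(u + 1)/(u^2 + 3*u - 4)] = (u^4 + 6*u^3 - 61*u^2 + 20*u - 166)/(u^4 + 6*u^3 + u^2 - 24*u + 16)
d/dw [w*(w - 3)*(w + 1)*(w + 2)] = 4*w^3 - 14*w - 6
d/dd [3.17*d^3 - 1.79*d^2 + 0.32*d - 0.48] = 9.51*d^2 - 3.58*d + 0.32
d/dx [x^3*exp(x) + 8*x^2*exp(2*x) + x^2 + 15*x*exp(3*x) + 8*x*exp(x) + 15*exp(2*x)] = x^3*exp(x) + 16*x^2*exp(2*x) + 3*x^2*exp(x) + 45*x*exp(3*x) + 16*x*exp(2*x) + 8*x*exp(x) + 2*x + 15*exp(3*x) + 30*exp(2*x) + 8*exp(x)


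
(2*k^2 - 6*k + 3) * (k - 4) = 2*k^3 - 14*k^2 + 27*k - 12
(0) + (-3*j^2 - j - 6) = -3*j^2 - j - 6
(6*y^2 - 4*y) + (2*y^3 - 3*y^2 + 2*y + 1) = 2*y^3 + 3*y^2 - 2*y + 1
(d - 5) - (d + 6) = -11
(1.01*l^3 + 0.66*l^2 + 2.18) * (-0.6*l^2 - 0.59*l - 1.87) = -0.606*l^5 - 0.9919*l^4 - 2.2781*l^3 - 2.5422*l^2 - 1.2862*l - 4.0766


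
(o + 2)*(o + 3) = o^2 + 5*o + 6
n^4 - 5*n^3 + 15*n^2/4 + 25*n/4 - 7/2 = (n - 7/2)*(n - 2)*(n - 1/2)*(n + 1)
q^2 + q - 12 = (q - 3)*(q + 4)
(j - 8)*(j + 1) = j^2 - 7*j - 8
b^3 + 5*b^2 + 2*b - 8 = (b - 1)*(b + 2)*(b + 4)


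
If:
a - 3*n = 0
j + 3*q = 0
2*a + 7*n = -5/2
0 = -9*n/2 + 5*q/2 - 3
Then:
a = -15/26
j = -333/130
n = -5/26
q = 111/130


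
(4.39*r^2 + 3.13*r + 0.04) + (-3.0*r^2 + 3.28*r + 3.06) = 1.39*r^2 + 6.41*r + 3.1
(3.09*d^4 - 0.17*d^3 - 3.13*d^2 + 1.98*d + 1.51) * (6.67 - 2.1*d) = -6.489*d^5 + 20.9673*d^4 + 5.4391*d^3 - 25.0351*d^2 + 10.0356*d + 10.0717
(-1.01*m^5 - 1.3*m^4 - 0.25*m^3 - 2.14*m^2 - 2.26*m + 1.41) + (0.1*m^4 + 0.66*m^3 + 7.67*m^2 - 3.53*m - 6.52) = -1.01*m^5 - 1.2*m^4 + 0.41*m^3 + 5.53*m^2 - 5.79*m - 5.11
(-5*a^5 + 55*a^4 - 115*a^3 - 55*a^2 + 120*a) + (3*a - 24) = -5*a^5 + 55*a^4 - 115*a^3 - 55*a^2 + 123*a - 24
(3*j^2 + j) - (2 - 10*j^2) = 13*j^2 + j - 2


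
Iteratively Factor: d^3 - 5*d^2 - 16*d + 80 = (d - 5)*(d^2 - 16) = (d - 5)*(d - 4)*(d + 4)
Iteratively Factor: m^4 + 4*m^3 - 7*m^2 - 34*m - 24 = (m + 1)*(m^3 + 3*m^2 - 10*m - 24) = (m + 1)*(m + 4)*(m^2 - m - 6) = (m - 3)*(m + 1)*(m + 4)*(m + 2)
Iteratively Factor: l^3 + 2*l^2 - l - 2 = (l + 1)*(l^2 + l - 2) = (l + 1)*(l + 2)*(l - 1)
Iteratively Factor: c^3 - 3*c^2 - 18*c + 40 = (c + 4)*(c^2 - 7*c + 10) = (c - 5)*(c + 4)*(c - 2)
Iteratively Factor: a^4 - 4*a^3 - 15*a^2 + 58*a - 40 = (a - 1)*(a^3 - 3*a^2 - 18*a + 40) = (a - 5)*(a - 1)*(a^2 + 2*a - 8) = (a - 5)*(a - 2)*(a - 1)*(a + 4)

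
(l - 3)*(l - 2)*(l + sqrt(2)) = l^3 - 5*l^2 + sqrt(2)*l^2 - 5*sqrt(2)*l + 6*l + 6*sqrt(2)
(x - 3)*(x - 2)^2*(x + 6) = x^4 - x^3 - 26*x^2 + 84*x - 72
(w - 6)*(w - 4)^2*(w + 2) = w^4 - 12*w^3 + 36*w^2 + 32*w - 192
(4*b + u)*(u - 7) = 4*b*u - 28*b + u^2 - 7*u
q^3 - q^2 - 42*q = q*(q - 7)*(q + 6)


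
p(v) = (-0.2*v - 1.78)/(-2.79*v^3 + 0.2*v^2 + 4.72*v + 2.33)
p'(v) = (-0.2*v - 1.78)*(8.37*v^2 - 0.4*v - 4.72)/(-2.79*v^3 + 0.2*v^2 + 4.72*v + 2.33)^2 - 0.2/(-2.79*v^3 + 0.2*v^2 + 4.72*v + 2.33)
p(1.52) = -12.37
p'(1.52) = -1029.09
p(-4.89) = -0.00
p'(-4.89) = -0.00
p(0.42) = -0.45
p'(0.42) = 0.32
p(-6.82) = -0.00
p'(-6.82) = -0.00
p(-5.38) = -0.00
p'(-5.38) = -0.00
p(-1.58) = -0.23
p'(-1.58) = -0.64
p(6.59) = 0.00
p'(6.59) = -0.00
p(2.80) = 0.05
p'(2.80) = -0.07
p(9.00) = 0.00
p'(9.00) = -0.00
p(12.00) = 0.00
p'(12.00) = -0.00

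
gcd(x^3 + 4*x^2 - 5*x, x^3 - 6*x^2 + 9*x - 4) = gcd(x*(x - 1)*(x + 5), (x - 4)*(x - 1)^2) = x - 1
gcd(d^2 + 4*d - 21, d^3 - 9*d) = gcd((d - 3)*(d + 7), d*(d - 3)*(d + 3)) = d - 3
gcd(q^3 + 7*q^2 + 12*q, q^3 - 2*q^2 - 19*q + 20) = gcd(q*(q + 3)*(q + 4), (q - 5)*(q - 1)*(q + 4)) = q + 4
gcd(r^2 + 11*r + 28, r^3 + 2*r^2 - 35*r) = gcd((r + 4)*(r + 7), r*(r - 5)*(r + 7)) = r + 7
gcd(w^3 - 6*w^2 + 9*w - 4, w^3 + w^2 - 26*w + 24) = w^2 - 5*w + 4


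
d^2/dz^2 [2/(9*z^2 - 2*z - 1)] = 4*(81*z^2 - 18*z - 4*(9*z - 1)^2 - 9)/(-9*z^2 + 2*z + 1)^3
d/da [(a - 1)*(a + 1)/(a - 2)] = (a^2 - 4*a + 1)/(a^2 - 4*a + 4)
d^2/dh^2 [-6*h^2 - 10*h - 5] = -12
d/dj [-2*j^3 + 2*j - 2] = 2 - 6*j^2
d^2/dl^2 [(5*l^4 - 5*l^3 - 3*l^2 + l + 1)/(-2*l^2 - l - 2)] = 2*(-20*l^6 - 30*l^5 - 75*l^4 - 105*l^3 - 138*l^2 + 66*l + 17)/(8*l^6 + 12*l^5 + 30*l^4 + 25*l^3 + 30*l^2 + 12*l + 8)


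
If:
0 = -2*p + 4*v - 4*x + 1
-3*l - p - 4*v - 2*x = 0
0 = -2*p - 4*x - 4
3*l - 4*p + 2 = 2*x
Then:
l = 7/3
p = 11/3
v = -5/4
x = -17/6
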